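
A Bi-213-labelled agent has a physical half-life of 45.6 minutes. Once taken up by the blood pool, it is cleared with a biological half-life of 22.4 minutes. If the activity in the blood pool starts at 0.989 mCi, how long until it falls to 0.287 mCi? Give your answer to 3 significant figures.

26.8 minutes

1/t_eff = 1/t_phys + 1/t_biol = 1/45.6 + 1/22.4 = 0.066573 per minute.
t_eff = 45.6 × 22.4 / (45.6 + 22.4) ≈ 15.021 minutes.
n = log₂(0.989/0.287) ≈ 1.7849; t = 1.7849 × 15.021 ≈ 26.812 minutes.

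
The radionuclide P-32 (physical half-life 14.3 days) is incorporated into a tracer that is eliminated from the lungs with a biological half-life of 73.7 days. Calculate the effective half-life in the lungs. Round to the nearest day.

12 days

1/t_eff = 1/t_phys + 1/t_biol = 1/14.3 + 1/73.7 = 0.083499 per day.
t_eff = 14.3 × 73.7 / (14.3 + 73.7) ≈ 11.976 days.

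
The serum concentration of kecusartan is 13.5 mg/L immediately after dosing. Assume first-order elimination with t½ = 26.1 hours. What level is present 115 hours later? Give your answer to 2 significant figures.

Number of half-lives: n = 115/26.1 ≈ 4.4061.
Remaining = 13.5 × (1/2)^4.4061 = 13.5 × 0.047165 ≈ 0.63673 mg/L.

0.64 mg/L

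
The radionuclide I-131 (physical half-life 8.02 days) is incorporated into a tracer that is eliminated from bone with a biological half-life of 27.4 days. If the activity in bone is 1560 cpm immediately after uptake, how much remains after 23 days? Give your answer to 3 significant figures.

119 cpm

1/t_eff = 1/t_phys + 1/t_biol = 1/8.02 + 1/27.4 = 0.16118 per day.
t_eff = 8.02 × 27.4 / (8.02 + 27.4) ≈ 6.2041 days.
Remaining = 1560 × (1/2)^(23/6.2041) = 1560 × (1/2)^3.7072 ≈ 119.44 cpm.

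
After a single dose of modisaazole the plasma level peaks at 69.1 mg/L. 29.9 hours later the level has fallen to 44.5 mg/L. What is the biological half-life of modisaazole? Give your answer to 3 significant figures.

47.1 hours

A/A₀ = 44.5/69.1 ≈ 0.64399.
n = log₂(1.5528) ≈ 0.63488 half-lives elapsed in 29.9 hours.
t½ = 29.9/0.63488 ≈ 47.095 hours.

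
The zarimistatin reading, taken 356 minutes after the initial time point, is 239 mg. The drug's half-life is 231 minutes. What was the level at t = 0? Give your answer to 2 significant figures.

700 mg

Number of half-lives elapsed: n = 356/231 ≈ 1.5411.
A₀ = A × 2^n = 239 × 2^1.5411 = 239 × 2.9102 ≈ 695.54 mg.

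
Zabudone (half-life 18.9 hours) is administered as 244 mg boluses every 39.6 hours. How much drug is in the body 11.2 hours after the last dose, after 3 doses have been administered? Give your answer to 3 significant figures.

209 mg

The 3 doses were given 90.4, 50.8, 11.2 hours ago.
Total = 244·(1/2)^(90.4/18.9) + 244·(1/2)^(50.8/18.9) + 244·(1/2)^(11.2/18.9)
      = 8.8622 + 37.868 + 161.81 ≈ 208.54 mg.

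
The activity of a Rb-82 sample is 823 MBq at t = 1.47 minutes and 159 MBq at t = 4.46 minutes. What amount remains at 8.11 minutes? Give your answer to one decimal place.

Over Δt = 4.46 − 1.47 = 2.99 minutes, the level fell by a factor of 823/159 ≈ 5.1761.
n = log₂(5.1761) ≈ 2.3719 half-lives, so t½ = 2.99/2.3719 ≈ 1.2606 minutes.
From t = 4.46 to t = 8.11: 159 × (1/2)^((8.11−4.46)/1.2606) ≈ 21.369 MBq.

21.4 MBq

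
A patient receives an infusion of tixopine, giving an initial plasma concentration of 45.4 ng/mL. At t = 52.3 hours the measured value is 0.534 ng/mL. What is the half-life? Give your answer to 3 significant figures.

8.16 hours

A/A₀ = 0.534/45.4 ≈ 0.011762.
n = log₂(85.019) ≈ 6.4097 half-lives elapsed in 52.3 hours.
t½ = 52.3/6.4097 ≈ 8.1595 hours.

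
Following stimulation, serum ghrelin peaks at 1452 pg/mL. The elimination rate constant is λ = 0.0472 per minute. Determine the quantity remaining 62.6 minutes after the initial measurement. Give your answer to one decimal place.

75.6 pg/mL

t½ = ln 2 / λ = 0.69315 / 0.0472 ≈ 14.685 minutes.
Number of half-lives: n = 62.6/14.685 ≈ 4.2628.
Remaining = 1452 × (1/2)^4.2628 = 1452 × 0.052093 ≈ 75.639 pg/mL.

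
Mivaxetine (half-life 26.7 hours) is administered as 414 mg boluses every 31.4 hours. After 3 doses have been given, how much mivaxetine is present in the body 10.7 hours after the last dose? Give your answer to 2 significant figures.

The 3 doses were given 73.5, 42.1, 10.7 hours ago.
Total = 414·(1/2)^(73.5/26.7) + 414·(1/2)^(42.1/26.7) + 414·(1/2)^(10.7/26.7)
      = 61.422 + 138.79 + 313.59 ≈ 513.8 mg.

510 mg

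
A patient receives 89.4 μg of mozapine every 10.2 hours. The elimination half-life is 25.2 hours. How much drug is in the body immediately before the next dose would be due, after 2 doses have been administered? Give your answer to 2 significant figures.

120 μg

The 2 doses were given 20.4, 10.2 hours ago.
Total = 89.4·(1/2)^(20.4/25.2) + 89.4·(1/2)^(10.2/25.2)
      = 51.009 + 67.529 ≈ 118.54 μg.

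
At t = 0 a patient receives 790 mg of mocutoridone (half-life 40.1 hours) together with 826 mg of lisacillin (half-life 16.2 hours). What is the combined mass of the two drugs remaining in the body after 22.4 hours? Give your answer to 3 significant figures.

853 mg

mocutoridone: 790 × (1/2)^(22.4/40.1) = 790 × (1/2)^0.5586 ≈ 536.38 mg.
lisacillin: 826 × (1/2)^(22.4/16.2) = 826 × (1/2)^1.3827 ≈ 316.77 mg.
Total = 536.38 + 316.77 ≈ 853.15 mg.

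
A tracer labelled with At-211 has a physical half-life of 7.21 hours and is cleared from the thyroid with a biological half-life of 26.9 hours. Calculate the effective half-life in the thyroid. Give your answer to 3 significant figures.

5.69 hours

1/t_eff = 1/t_phys + 1/t_biol = 1/7.21 + 1/26.9 = 0.17587 per hour.
t_eff = 7.21 × 26.9 / (7.21 + 26.9) ≈ 5.686 hours.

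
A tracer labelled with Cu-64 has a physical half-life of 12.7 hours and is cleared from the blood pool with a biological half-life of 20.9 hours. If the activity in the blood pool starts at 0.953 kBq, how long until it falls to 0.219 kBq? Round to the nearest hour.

1/t_eff = 1/t_phys + 1/t_biol = 1/12.7 + 1/20.9 = 0.12659 per hour.
t_eff = 12.7 × 20.9 / (12.7 + 20.9) ≈ 7.8997 hours.
n = log₂(0.953/0.219) ≈ 2.1215; t = 2.1215 × 7.8997 ≈ 16.76 hours.

17 hours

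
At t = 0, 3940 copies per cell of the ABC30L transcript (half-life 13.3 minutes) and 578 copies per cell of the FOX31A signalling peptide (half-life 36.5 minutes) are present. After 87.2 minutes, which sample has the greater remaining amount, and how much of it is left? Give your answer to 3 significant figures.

ABC30L transcript: 3940 × (1/2)^6.5564 ≈ 41.863 copies per cell.
FOX31A signalling peptide: 578 × (1/2)^2.389 ≈ 110.35 copies per cell.
FOX31A signalling peptide has more remaining, at ≈ 110.35 copies per cell.

FOX31A signalling peptide, 110 copies per cell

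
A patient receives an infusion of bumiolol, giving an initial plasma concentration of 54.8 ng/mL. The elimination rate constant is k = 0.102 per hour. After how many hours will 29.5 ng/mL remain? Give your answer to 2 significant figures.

t½ = ln 2 / k = 0.69315 / 0.102 ≈ 6.7956 hours.
Fraction remaining = 29.5/54.8 ≈ 0.53832.
n = log₂(54.8/29.5) = ln(1.8576)/ln 2 ≈ 0.89346 half-lives.
t = n × t½ = 0.89346 × 6.7956 ≈ 6.0716 hours.

6.1 hours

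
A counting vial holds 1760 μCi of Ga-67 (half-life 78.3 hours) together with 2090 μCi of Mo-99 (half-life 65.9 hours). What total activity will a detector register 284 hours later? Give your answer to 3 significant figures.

248 μCi

Ga-67: 1760 × (1/2)^(284/78.3) = 1760 × (1/2)^3.6271 ≈ 142.45 μCi.
Mo-99: 2090 × (1/2)^(284/65.9) = 2090 × (1/2)^4.3096 ≈ 105.4 μCi.
Total = 142.45 + 105.4 ≈ 247.85 μCi.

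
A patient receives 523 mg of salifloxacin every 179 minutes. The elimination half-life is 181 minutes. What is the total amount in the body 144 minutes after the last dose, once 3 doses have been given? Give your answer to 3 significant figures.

The 3 doses were given 502, 323, 144 minutes ago.
Total = 523·(1/2)^(502/181) + 523·(1/2)^(323/181) + 523·(1/2)^(144/181)
      = 76.489 + 151.81 + 301.31 ≈ 529.61 mg.

530 mg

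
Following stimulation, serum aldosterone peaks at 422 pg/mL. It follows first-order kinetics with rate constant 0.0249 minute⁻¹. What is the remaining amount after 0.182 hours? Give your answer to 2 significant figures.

320 pg/mL

t½ = ln 2 / k = 0.69315 / 0.0249 ≈ 27.837 minutes.
Convert the elapsed time: 0.182 hours = 10.92 minutes.
Number of half-lives: n = 10.92/27.837 ≈ 0.39228.
Remaining = 422 × (1/2)^0.39228 = 422 × 0.76192 ≈ 321.53 pg/mL.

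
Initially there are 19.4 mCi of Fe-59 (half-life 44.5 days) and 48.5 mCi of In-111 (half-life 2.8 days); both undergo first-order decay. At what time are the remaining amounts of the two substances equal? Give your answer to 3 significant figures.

Set 19.4·(1/2)^(t/44.5) = 48.5·(1/2)^(t/2.8).
Taking log₂: log₂(19.4/48.5) = t·(1/44.5 − 1/2.8).
log₂(0.4) = -1.3219; 1/44.5 − 1/2.8 = -0.33467.
t = -1.3219 / -0.33467 ≈ 3.9499 days.

3.95 days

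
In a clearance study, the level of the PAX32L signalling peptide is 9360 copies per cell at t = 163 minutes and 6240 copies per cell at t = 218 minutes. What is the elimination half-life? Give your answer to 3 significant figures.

94.0 minutes

Over Δt = 218 − 163 = 55 minutes, the level fell by a factor of 9360/6240 ≈ 1.5.
n = log₂(1.5) ≈ 0.58496 half-lives, so t½ = 55/0.58496 ≈ 94.023 minutes.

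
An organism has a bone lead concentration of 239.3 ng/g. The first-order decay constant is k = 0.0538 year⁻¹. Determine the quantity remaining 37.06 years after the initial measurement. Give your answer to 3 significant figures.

32.6 ng/g

t½ = ln 2 / k = 0.69315 / 0.0538 ≈ 12.884 years.
Number of half-lives: n = 37.06/12.884 ≈ 2.8765.
Remaining = 239.3 × (1/2)^2.8765 = 239.3 × 0.13617 ≈ 32.586 ng/g.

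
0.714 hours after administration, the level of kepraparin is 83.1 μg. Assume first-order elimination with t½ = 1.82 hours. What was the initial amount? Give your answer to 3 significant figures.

109 μg

Number of half-lives elapsed: n = 0.714/1.82 ≈ 0.39231.
A₀ = A × 2^n = 83.1 × 2^0.39231 = 83.1 × 1.3125 ≈ 109.07 μg.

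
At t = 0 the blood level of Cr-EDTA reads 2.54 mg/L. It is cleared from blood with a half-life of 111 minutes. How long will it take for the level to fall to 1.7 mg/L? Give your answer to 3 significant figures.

64.3 minutes

Fraction remaining = 1.7/2.54 ≈ 0.66929.
n = log₂(2.54/1.7) = ln(1.4941)/ln 2 ≈ 0.57929 half-lives.
t = n × t½ = 0.57929 × 111 ≈ 64.302 minutes.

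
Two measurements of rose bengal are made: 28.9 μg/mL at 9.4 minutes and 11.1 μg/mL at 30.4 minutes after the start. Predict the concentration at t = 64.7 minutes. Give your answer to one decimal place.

2.3 μg/mL

Over Δt = 30.4 − 9.4 = 21 minutes, the level fell by a factor of 28.9/11.1 ≈ 2.6036.
n = log₂(2.6036) ≈ 1.3805 half-lives, so t½ = 21/1.3805 ≈ 15.212 minutes.
From t = 30.4 to t = 64.7: 11.1 × (1/2)^((64.7−30.4)/15.212) ≈ 2.3257 μg/mL.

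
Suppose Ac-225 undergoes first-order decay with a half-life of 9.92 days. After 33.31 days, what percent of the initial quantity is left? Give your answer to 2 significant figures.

9.8%

n = 33.31/9.92 ≈ 3.3579 half-lives.
Fraction remaining = (1/2)^3.3579 ≈ 0.09754, i.e. 9.754%.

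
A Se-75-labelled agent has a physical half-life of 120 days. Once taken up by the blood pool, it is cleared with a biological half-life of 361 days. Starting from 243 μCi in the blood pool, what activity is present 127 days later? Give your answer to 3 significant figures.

91.4 μCi

1/t_eff = 1/t_phys + 1/t_biol = 1/120 + 1/361 = 0.011103 per day.
t_eff = 120 × 361 / (120 + 361) ≈ 90.062 days.
Remaining = 243 × (1/2)^(127/90.062) = 243 × (1/2)^1.4101 ≈ 91.435 μCi.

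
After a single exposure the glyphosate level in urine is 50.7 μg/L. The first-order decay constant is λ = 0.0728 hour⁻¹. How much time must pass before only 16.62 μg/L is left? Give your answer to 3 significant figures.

t½ = ln 2 / λ = 0.69315 / 0.0728 ≈ 9.5213 hours.
Fraction remaining = 16.62/50.7 ≈ 0.32781.
n = log₂(50.7/16.62) = ln(3.0505)/ln 2 ≈ 1.6091 half-lives.
t = n × t½ = 1.6091 × 9.5213 ≈ 15.32 hours.

15.3 hours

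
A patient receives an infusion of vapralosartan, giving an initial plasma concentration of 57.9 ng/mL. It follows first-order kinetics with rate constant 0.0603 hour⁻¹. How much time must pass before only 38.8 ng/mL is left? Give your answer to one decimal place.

t½ = ln 2 / k = 0.69315 / 0.0603 ≈ 11.495 hours.
Fraction remaining = 38.8/57.9 ≈ 0.67012.
n = log₂(57.9/38.8) = ln(1.4923)/ln 2 ≈ 0.57751 half-lives.
t = n × t½ = 0.57751 × 11.495 ≈ 6.6384 hours.

6.6 hours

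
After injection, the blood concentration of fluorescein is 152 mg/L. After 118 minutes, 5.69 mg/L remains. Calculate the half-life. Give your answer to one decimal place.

24.9 minutes

A/A₀ = 5.69/152 ≈ 0.037434.
n = log₂(26.714) ≈ 4.7395 half-lives elapsed in 118 minutes.
t½ = 118/4.7395 ≈ 24.897 minutes.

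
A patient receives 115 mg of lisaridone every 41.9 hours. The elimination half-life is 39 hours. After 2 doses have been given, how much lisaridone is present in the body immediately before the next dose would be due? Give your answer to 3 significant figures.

80.5 mg

The 2 doses were given 83.8, 41.9 hours ago.
Total = 115·(1/2)^(83.8/39) + 115·(1/2)^(41.9/39)
      = 25.934 + 54.611 ≈ 80.545 mg.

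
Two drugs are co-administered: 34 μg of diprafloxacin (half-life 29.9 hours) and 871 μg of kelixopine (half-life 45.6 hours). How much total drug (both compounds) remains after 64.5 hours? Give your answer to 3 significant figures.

diprafloxacin: 34 × (1/2)^(64.5/29.9) = 34 × (1/2)^2.1572 ≈ 7.6225 μg.
kelixopine: 871 × (1/2)^(64.5/45.6) = 871 × (1/2)^1.4145 ≈ 326.75 μg.
Total = 7.6225 + 326.75 ≈ 334.38 μg.

334 μg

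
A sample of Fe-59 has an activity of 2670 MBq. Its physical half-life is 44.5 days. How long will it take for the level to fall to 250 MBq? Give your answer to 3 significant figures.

152 days

Fraction remaining = 250/2670 ≈ 0.093633.
n = log₂(2670/250) = ln(10.68)/ln 2 ≈ 3.4168 half-lives.
t = n × t½ = 3.4168 × 44.5 ≈ 152.05 days.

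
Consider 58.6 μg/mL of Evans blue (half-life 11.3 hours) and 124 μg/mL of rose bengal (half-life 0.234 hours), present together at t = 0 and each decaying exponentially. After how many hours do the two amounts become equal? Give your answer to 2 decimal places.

0.26 hours

Set 58.6·(1/2)^(t/11.3) = 124·(1/2)^(t/0.234).
Taking log₂: log₂(58.6/124) = t·(1/11.3 − 1/0.234).
log₂(0.47258) = -1.0814; 1/11.3 − 1/0.234 = -4.185.
t = -1.0814 / -4.185 ≈ 0.25839 hours.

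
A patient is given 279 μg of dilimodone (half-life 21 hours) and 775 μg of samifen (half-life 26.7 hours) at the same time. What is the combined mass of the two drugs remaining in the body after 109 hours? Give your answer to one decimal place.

53.4 μg

dilimodone: 279 × (1/2)^(109/21) = 279 × (1/2)^5.1905 ≈ 7.6404 μg.
samifen: 775 × (1/2)^(109/26.7) = 775 × (1/2)^4.0824 ≈ 45.749 μg.
Total = 7.6404 + 45.749 ≈ 53.389 μg.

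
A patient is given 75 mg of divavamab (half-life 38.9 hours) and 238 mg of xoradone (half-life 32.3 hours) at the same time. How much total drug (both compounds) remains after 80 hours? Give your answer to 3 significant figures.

divavamab: 75 × (1/2)^(80/38.9) = 75 × (1/2)^2.0566 ≈ 18.029 mg.
xoradone: 238 × (1/2)^(80/32.3) = 238 × (1/2)^2.4768 ≈ 42.755 mg.
Total = 18.029 + 42.755 ≈ 60.785 mg.

60.8 mg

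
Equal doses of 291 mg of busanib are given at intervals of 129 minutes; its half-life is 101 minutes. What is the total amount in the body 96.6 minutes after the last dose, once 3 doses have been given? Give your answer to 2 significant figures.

240 mg

The 3 doses were given 354.6, 225.6, 96.6 minutes ago.
Total = 291·(1/2)^(354.6/101) + 291·(1/2)^(225.6/101) + 291·(1/2)^(96.6/101)
      = 25.528 + 61.872 + 149.96 ≈ 237.36 mg.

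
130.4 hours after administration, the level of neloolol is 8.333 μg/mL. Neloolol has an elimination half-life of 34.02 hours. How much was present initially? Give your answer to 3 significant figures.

Number of half-lives elapsed: n = 130.4/34.02 ≈ 3.833.
A₀ = A × 2^n = 8.333 × 2^3.833 = 8.333 × 14.251 ≈ 118.76 μg/mL.

119 μg/mL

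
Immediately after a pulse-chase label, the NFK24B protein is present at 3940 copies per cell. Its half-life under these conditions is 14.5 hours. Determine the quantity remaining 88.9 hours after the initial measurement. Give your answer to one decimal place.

56.2 copies per cell

Number of half-lives: n = 88.9/14.5 ≈ 6.131.
Remaining = 3940 × (1/2)^6.131 = 3940 × 0.014268 ≈ 56.217 copies per cell.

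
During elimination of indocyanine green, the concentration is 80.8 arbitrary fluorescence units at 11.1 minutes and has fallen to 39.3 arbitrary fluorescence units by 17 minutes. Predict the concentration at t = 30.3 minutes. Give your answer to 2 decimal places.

7.74 arbitrary fluorescence units

Over Δt = 17 − 11.1 = 5.9 minutes, the level fell by a factor of 80.8/39.3 ≈ 2.056.
n = log₂(2.056) ≈ 1.0398 half-lives, so t½ = 5.9/1.0398 ≈ 5.674 minutes.
From t = 17 to t = 30.3: 39.3 × (1/2)^((30.3−17)/5.674) ≈ 7.7406 arbitrary fluorescence units.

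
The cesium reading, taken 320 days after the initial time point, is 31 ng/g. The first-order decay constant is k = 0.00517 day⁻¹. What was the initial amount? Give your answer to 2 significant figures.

t½ = ln 2 / k = 0.69315 / 0.00517 ≈ 134.07 days.
Number of half-lives elapsed: n = 320/134.07 ≈ 2.3868.
A₀ = A × 2^n = 31 × 2^2.3868 = 31 × 5.2299 ≈ 162.13 ng/g.

160 ng/g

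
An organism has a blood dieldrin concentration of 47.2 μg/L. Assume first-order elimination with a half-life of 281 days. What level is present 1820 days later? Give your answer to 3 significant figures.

0.530 μg/L

Number of half-lives: n = 1820/281 ≈ 6.4769.
Remaining = 47.2 × (1/2)^6.4769 = 47.2 × 0.011227 ≈ 0.52992 μg/L.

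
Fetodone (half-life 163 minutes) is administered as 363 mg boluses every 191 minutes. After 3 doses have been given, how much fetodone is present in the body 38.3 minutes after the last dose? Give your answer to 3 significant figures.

The 3 doses were given 420.3, 229.3, 38.3 minutes ago.
Total = 363·(1/2)^(420.3/163) + 363·(1/2)^(229.3/163) + 363·(1/2)^(38.3/163)
      = 60.77 + 136.91 + 308.44 ≈ 506.12 mg.

506 mg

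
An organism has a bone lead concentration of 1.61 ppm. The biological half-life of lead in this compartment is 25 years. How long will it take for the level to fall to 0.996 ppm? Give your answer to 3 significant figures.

Fraction remaining = 0.996/1.61 ≈ 0.61863.
n = log₂(1.61/0.996) = ln(1.6165)/ln 2 ≈ 0.69284 half-lives.
t = n × t½ = 0.69284 × 25 ≈ 17.321 years.

17.3 years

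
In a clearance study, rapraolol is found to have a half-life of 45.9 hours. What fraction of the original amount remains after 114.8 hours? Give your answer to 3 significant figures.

n = 114.8/45.9 ≈ 2.5011 half-lives.
Fraction remaining = (1/2)^2.5011 ≈ 0.17664.

0.177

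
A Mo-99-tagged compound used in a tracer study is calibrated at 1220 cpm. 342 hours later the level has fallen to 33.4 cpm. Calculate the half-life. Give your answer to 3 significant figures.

A/A₀ = 33.4/1220 ≈ 0.027377.
n = log₂(36.527) ≈ 5.1909 half-lives elapsed in 342 hours.
t½ = 342/5.1909 ≈ 65.885 hours.

65.9 hours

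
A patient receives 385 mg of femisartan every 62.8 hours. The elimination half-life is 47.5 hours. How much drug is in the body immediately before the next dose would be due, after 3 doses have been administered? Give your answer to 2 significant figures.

240 mg

The 3 doses were given 188.4, 125.6, 62.8 hours ago.
Total = 385·(1/2)^(188.4/47.5) + 385·(1/2)^(125.6/47.5) + 385·(1/2)^(62.8/47.5)
      = 24.631 + 61.585 + 153.98 ≈ 240.2 mg.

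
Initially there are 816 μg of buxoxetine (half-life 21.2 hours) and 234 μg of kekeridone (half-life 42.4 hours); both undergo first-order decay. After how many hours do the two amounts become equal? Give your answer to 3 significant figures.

Set 816·(1/2)^(t/21.2) = 234·(1/2)^(t/42.4).
Taking log₂: log₂(816/234) = t·(1/21.2 − 1/42.4).
log₂(3.4872) = 1.8021; 1/21.2 − 1/42.4 = 0.023585.
t = 1.8021 / 0.023585 ≈ 76.407 hours.

76.4 hours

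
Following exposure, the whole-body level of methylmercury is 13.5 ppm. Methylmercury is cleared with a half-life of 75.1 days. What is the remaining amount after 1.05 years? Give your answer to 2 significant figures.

0.39 ppm

Convert the elapsed time: 1.05 years = 383.25 days.
Number of half-lives: n = 383.25/75.1 ≈ 5.1032.
Remaining = 13.5 × (1/2)^5.1032 = 13.5 × 0.029093 ≈ 0.39275 ppm.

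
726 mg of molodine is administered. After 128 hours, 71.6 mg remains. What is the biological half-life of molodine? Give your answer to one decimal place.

A/A₀ = 71.6/726 ≈ 0.098623.
n = log₂(10.14) ≈ 3.3419 half-lives elapsed in 128 hours.
t½ = 128/3.3419 ≈ 38.301 hours.

38.3 hours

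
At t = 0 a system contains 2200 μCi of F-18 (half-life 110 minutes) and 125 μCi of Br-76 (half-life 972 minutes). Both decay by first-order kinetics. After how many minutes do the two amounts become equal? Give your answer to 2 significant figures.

Set 2200·(1/2)^(t/110) = 125·(1/2)^(t/972).
Taking log₂: log₂(2200/125) = t·(1/110 − 1/972).
log₂(17.6) = 4.1375; 1/110 − 1/972 = 0.0080621.
t = 4.1375 / 0.0080621 ≈ 513.2 minutes.

510 minutes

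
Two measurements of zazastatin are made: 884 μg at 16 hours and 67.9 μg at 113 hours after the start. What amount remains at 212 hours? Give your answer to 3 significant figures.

4.95 μg

Over Δt = 113 − 16 = 97 hours, the level fell by a factor of 884/67.9 ≈ 13.019.
n = log₂(13.019) ≈ 3.7026 half-lives, so t½ = 97/3.7026 ≈ 26.198 hours.
From t = 113 to t = 212: 67.9 × (1/2)^((212−113)/26.198) ≈ 4.9466 μg.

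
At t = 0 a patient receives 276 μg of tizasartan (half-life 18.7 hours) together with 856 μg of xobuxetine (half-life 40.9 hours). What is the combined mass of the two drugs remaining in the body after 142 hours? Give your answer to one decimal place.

78.6 μg

tizasartan: 276 × (1/2)^(142/18.7) = 276 × (1/2)^7.5936 ≈ 1.4289 μg.
xobuxetine: 856 × (1/2)^(142/40.9) = 856 × (1/2)^3.4719 ≈ 77.149 μg.
Total = 1.4289 + 77.149 ≈ 78.578 μg.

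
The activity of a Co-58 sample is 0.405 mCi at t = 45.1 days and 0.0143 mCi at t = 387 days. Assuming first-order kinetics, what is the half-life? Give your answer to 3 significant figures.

Over Δt = 387 − 45.1 = 341.9 days, the level fell by a factor of 0.405/0.0143 ≈ 28.322.
n = log₂(28.322) ≈ 4.8238 half-lives, so t½ = 341.9/4.8238 ≈ 70.877 days.

70.9 days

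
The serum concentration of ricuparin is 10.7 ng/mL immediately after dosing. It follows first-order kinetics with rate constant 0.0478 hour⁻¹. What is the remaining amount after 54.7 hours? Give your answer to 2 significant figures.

t½ = ln 2 / λ = 0.69315 / 0.0478 ≈ 14.501 hours.
Number of half-lives: n = 54.7/14.501 ≈ 3.7722.
Remaining = 10.7 × (1/2)^3.7722 = 10.7 × 0.073193 ≈ 0.78316 ng/mL.

0.78 ng/mL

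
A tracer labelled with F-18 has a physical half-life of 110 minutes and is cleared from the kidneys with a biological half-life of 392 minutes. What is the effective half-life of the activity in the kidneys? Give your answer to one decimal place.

1/t_eff = 1/t_phys + 1/t_biol = 1/110 + 1/392 = 0.011642 per minute.
t_eff = 110 × 392 / (110 + 392) ≈ 85.896 minutes.

85.9 minutes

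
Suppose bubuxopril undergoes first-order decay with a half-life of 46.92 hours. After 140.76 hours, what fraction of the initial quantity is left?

n = 140.76/46.92 ≈ 3 half-lives.
Fraction remaining = (1/2)^3 ≈ 0.125.

0.125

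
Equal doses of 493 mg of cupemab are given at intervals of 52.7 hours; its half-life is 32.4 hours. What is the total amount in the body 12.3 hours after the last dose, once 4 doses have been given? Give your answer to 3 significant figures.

The 4 doses were given 170.4, 117.7, 65, 12.3 hours ago.
Total = 493·(1/2)^(170.4/32.4) + 493·(1/2)^(117.7/32.4) + 493·(1/2)^(65/32.4) + 493·(1/2)^(12.3/32.4)
      = 12.872 + 39.746 + 122.72 + 378.94 ≈ 554.28 mg.

554 mg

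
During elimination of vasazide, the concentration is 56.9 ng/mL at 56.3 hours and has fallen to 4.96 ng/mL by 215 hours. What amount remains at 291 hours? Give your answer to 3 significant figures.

1.54 ng/mL

Over Δt = 215 − 56.3 = 158.7 hours, the level fell by a factor of 56.9/4.96 ≈ 11.472.
n = log₂(11.472) ≈ 3.52 half-lives, so t½ = 158.7/3.52 ≈ 45.085 hours.
From t = 215 to t = 291: 4.96 × (1/2)^((291−215)/45.085) ≈ 1.5418 ng/mL.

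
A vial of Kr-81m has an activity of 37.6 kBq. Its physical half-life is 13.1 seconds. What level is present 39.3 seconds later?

Elapsed time is 3 half-lives (39.3/13.1).
Each half-life halves the amount: 37.6 × (1/2)^3 = 37.6/8 = 4.7 kBq.

4.7 kBq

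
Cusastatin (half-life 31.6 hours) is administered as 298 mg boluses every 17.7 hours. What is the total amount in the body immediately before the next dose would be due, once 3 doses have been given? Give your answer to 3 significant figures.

The 3 doses were given 53.1, 35.4, 17.7 hours ago.
Total = 298·(1/2)^(53.1/31.6) + 298·(1/2)^(35.4/31.6) + 298·(1/2)^(17.7/31.6)
      = 92.976 + 137.08 + 202.12 ≈ 432.18 mg.

432 mg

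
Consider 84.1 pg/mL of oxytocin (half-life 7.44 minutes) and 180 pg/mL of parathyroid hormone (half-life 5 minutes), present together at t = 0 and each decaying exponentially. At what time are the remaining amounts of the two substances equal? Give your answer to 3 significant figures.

Set 84.1·(1/2)^(t/7.44) = 180·(1/2)^(t/5).
Taking log₂: log₂(84.1/180) = t·(1/7.44 − 1/5).
log₂(0.46722) = -1.0978; 1/7.44 − 1/5 = -0.065591.
t = -1.0978 / -0.065591 ≈ 16.737 minutes.

16.7 minutes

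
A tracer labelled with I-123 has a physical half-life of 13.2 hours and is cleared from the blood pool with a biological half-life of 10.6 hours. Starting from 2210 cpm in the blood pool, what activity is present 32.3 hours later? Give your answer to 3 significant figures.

1/t_eff = 1/t_phys + 1/t_biol = 1/13.2 + 1/10.6 = 0.1701 per hour.
t_eff = 13.2 × 10.6 / (13.2 + 10.6) ≈ 5.879 hours.
Remaining = 2210 × (1/2)^(32.3/5.879) = 2210 × (1/2)^5.4941 ≈ 49.033 cpm.

49.0 cpm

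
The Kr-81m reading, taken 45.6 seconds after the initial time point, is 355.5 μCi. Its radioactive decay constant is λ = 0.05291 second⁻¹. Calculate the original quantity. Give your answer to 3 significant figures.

3970 μCi

t½ = ln 2 / λ = 0.69315 / 0.05291 ≈ 13.1 seconds.
Number of half-lives elapsed: n = 45.6/13.1 ≈ 3.4808.
A₀ = A × 2^n = 355.5 × 2^3.4808 = 355.5 × 11.164 ≈ 3968.8 μCi.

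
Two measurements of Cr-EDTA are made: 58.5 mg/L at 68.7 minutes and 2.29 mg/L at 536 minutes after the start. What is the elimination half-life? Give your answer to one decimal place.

Over Δt = 536 − 68.7 = 467.3 minutes, the level fell by a factor of 58.5/2.29 ≈ 25.546.
n = log₂(25.546) ≈ 4.675 half-lives, so t½ = 467.3/4.675 ≈ 99.957 minutes.

100.0 minutes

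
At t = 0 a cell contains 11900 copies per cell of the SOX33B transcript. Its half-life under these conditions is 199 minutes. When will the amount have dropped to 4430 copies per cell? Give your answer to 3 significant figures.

Fraction remaining = 4430/11900 ≈ 0.37227.
n = log₂(11900/4430) = ln(2.6862)/ln 2 ≈ 1.4256 half-lives.
t = n × t½ = 1.4256 × 199 ≈ 283.69 minutes.

284 minutes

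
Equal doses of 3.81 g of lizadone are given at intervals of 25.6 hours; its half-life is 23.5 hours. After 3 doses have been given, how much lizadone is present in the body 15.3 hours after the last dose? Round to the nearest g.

The 3 doses were given 66.5, 40.9, 15.3 hours ago.
Total = 3.81·(1/2)^(66.5/23.5) + 3.81·(1/2)^(40.9/23.5) + 3.81·(1/2)^(15.3/23.5)
      = 0.53589 + 1.1403 + 2.4262 ≈ 4.1024 g.

4 g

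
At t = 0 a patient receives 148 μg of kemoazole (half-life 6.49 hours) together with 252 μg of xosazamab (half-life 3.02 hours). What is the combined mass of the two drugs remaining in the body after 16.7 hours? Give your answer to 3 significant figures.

30.3 μg

kemoazole: 148 × (1/2)^(16.7/6.49) = 148 × (1/2)^2.5732 ≈ 24.869 μg.
xosazamab: 252 × (1/2)^(16.7/3.02) = 252 × (1/2)^5.5298 ≈ 5.4546 μg.
Total = 24.869 + 5.4546 ≈ 30.323 μg.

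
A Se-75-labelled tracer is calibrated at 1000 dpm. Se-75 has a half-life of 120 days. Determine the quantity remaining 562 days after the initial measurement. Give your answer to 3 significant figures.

Number of half-lives: n = 562/120 ≈ 4.6833.
Remaining = 1000 × (1/2)^4.6833 = 1000 × 0.03892 ≈ 38.92 dpm.

38.9 dpm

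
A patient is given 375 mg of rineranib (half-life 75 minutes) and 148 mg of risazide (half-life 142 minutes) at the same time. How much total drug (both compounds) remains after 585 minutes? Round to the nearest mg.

rineranib: 375 × (1/2)^(585/75) = 375 × (1/2)^7.8 ≈ 1.6827 mg.
risazide: 148 × (1/2)^(585/142) = 148 × (1/2)^4.1197 ≈ 8.5134 mg.
Total = 1.6827 + 8.5134 ≈ 10.196 mg.

10 mg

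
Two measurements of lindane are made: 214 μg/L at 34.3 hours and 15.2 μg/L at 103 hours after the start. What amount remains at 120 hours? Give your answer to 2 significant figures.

7.9 μg/L

Over Δt = 103 − 34.3 = 68.7 hours, the level fell by a factor of 214/15.2 ≈ 14.079.
n = log₂(14.079) ≈ 3.8155 half-lives, so t½ = 68.7/3.8155 ≈ 18.006 hours.
From t = 103 to t = 120: 15.2 × (1/2)^((120−103)/18.006) ≈ 7.9 μg/L.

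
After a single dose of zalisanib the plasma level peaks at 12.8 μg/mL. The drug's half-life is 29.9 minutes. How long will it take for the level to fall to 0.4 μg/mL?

0.4/12.8 = 1/32, so 5 half-lives have elapsed.
t = 5 × 29.9 = 149.5 minutes.

149.5 minutes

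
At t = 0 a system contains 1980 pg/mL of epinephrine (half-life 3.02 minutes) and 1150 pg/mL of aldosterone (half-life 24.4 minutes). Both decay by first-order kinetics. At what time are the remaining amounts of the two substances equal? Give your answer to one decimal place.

Set 1980·(1/2)^(t/3.02) = 1150·(1/2)^(t/24.4).
Taking log₂: log₂(1980/1150) = t·(1/3.02 − 1/24.4).
log₂(1.7217) = 0.78387; 1/3.02 − 1/24.4 = 0.29014.
t = 0.78387 / 0.29014 ≈ 2.7017 minutes.

2.7 minutes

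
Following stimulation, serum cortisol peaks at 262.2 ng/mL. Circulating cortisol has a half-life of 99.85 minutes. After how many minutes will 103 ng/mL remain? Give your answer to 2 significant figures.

Fraction remaining = 103/262.2 ≈ 0.39283.
n = log₂(262.2/103) = ln(2.5456)/ln 2 ≈ 1.348 half-lives.
t = n × t½ = 1.348 × 99.85 ≈ 134.6 minutes.

130 minutes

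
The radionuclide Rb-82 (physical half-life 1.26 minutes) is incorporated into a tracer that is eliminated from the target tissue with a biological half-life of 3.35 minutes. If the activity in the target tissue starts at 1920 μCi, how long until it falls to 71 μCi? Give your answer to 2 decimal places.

4.36 minutes

1/t_eff = 1/t_phys + 1/t_biol = 1/1.26 + 1/3.35 = 1.0922 per minute.
t_eff = 1.26 × 3.35 / (1.26 + 3.35) ≈ 0.91562 minutes.
n = log₂(1920/71) ≈ 4.7571; t = 4.7571 × 0.91562 ≈ 4.3557 minutes.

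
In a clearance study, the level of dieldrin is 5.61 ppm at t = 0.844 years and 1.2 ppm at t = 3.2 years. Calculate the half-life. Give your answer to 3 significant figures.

Over Δt = 3.2 − 0.844 = 2.356 years, the level fell by a factor of 5.61/1.2 ≈ 4.675.
n = log₂(4.675) ≈ 2.225 half-lives, so t½ = 2.356/2.225 ≈ 1.0589 years.

1.06 years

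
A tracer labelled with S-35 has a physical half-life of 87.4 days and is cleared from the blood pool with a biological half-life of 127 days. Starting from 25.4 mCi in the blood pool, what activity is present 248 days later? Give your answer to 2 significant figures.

0.92 mCi

1/t_eff = 1/t_phys + 1/t_biol = 1/87.4 + 1/127 = 0.019316 per day.
t_eff = 87.4 × 127 / (87.4 + 127) ≈ 51.771 days.
Remaining = 25.4 × (1/2)^(248/51.771) = 25.4 × (1/2)^4.7903 ≈ 0.91794 mCi.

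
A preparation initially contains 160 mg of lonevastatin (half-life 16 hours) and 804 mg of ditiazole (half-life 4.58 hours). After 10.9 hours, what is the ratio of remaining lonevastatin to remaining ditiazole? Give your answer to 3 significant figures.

0.646

lonevastatin: 160 × (1/2)^(10.9/16) = 160 × (1/2)^0.68125 ≈ 99.78 mg.
ditiazole: 804 × (1/2)^(10.9/4.58) = 804 × (1/2)^2.3799 ≈ 154.47 mg.
Ratio ≈ 99.78 / 154.47 ≈ 0.64597.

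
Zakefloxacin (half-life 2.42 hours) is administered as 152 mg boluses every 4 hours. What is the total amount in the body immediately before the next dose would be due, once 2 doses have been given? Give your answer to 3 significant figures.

The 2 doses were given 8, 4 hours ago.
Total = 152·(1/2)^(8/2.42) + 152·(1/2)^(4/2.42)
      = 15.371 + 48.336 ≈ 63.707 mg.

63.7 mg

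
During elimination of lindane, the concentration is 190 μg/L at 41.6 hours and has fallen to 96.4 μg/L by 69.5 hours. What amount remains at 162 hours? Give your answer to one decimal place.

10.2 μg/L

Over Δt = 69.5 − 41.6 = 27.9 hours, the level fell by a factor of 190/96.4 ≈ 1.971.
n = log₂(1.971) ≈ 0.97889 half-lives, so t½ = 27.9/0.97889 ≈ 28.502 hours.
From t = 69.5 to t = 162: 96.4 × (1/2)^((162−69.5)/28.502) ≈ 10.165 μg/L.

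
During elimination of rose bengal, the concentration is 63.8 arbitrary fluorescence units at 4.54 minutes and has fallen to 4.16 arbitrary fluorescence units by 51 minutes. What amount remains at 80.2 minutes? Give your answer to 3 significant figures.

Over Δt = 51 − 4.54 = 46.46 minutes, the level fell by a factor of 63.8/4.16 ≈ 15.337.
n = log₂(15.337) ≈ 3.9389 half-lives, so t½ = 46.46/3.9389 ≈ 11.795 minutes.
From t = 51 to t = 80.2: 4.16 × (1/2)^((80.2−51)/11.795) ≈ 0.74794 arbitrary fluorescence units.

0.748 arbitrary fluorescence units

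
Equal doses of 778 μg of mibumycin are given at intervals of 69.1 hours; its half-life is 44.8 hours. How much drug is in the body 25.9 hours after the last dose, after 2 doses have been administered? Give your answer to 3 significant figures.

700 μg

The 2 doses were given 95, 25.9 hours ago.
Total = 778·(1/2)^(95/44.8) + 778·(1/2)^(25.9/44.8)
      = 178.91 + 521.13 ≈ 700.04 μg.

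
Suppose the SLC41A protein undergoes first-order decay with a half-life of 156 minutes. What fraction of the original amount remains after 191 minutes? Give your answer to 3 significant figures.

n = 191/156 ≈ 1.2244 half-lives.
Fraction remaining = (1/2)^1.2244 ≈ 0.42799.

0.428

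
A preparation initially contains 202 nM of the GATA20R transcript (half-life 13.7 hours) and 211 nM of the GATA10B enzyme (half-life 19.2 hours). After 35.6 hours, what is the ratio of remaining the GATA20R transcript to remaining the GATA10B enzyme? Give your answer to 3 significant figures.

0.571

GATA20R transcript: 202 × (1/2)^(35.6/13.7) = 202 × (1/2)^2.5985 ≈ 33.351 nM.
GATA10B enzyme: 211 × (1/2)^(35.6/19.2) = 211 × (1/2)^1.8542 ≈ 58.361 nM.
Ratio ≈ 33.351 / 58.361 ≈ 0.57147.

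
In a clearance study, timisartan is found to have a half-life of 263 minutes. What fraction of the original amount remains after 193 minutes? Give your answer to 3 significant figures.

0.601

n = 193/263 ≈ 0.73384 half-lives.
Fraction remaining = (1/2)^0.73384 ≈ 0.6013.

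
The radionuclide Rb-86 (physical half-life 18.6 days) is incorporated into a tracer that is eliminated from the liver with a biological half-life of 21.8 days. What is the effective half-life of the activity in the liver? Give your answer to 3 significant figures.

10.0 days

1/t_eff = 1/t_phys + 1/t_biol = 1/18.6 + 1/21.8 = 0.099635 per day.
t_eff = 18.6 × 21.8 / (18.6 + 21.8) ≈ 10.037 days.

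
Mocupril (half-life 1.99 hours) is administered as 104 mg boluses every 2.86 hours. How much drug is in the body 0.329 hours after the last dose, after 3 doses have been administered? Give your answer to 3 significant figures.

The 3 doses were given 6.049, 3.189, 0.329 hours ago.
Total = 104·(1/2)^(6.049/1.99) + 104·(1/2)^(3.189/1.99) + 104·(1/2)^(0.329/1.99)
      = 12.647 + 34.248 + 92.74 ≈ 139.63 mg.

140 mg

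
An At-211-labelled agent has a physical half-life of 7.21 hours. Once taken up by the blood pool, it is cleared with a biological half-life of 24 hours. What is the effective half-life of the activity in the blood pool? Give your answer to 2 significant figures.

5.5 hours

1/t_eff = 1/t_phys + 1/t_biol = 1/7.21 + 1/24 = 0.18036 per hour.
t_eff = 7.21 × 24 / (7.21 + 24) ≈ 5.5444 hours.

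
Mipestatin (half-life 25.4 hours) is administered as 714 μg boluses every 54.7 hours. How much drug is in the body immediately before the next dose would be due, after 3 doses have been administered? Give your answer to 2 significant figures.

200 μg

The 3 doses were given 164.1, 109.4, 54.7 hours ago.
Total = 714·(1/2)^(164.1/25.4) + 714·(1/2)^(109.4/25.4) + 714·(1/2)^(54.7/25.4)
      = 8.1069 + 36.069 + 160.48 ≈ 204.65 μg.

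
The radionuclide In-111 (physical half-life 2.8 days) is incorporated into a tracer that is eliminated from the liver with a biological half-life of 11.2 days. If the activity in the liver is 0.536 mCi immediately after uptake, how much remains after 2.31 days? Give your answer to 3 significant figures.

1/t_eff = 1/t_phys + 1/t_biol = 1/2.8 + 1/11.2 = 0.44643 per day.
t_eff = 2.8 × 11.2 / (2.8 + 11.2) ≈ 2.24 days.
Remaining = 0.536 × (1/2)^(2.31/2.24) = 0.536 × (1/2)^1.0313 ≈ 0.26226 mCi.

0.262 mCi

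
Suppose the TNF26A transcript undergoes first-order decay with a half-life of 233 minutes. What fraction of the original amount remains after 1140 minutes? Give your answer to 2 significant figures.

0.034

n = 1140/233 ≈ 4.8927 half-lives.
Fraction remaining = (1/2)^4.8927 ≈ 0.033663.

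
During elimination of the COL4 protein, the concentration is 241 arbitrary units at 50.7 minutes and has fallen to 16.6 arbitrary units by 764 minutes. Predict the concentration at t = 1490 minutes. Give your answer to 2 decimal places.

1.09 arbitrary units

Over Δt = 764 − 50.7 = 713.3 minutes, the level fell by a factor of 241/16.6 ≈ 14.518.
n = log₂(14.518) ≈ 3.8598 half-lives, so t½ = 713.3/3.8598 ≈ 184.8 minutes.
From t = 764 to t = 1490: 16.6 × (1/2)^((1490−764)/184.8) ≈ 1.0902 arbitrary units.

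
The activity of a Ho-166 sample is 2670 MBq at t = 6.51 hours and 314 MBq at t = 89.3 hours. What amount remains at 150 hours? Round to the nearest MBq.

Over Δt = 89.3 − 6.51 = 82.79 hours, the level fell by a factor of 2670/314 ≈ 8.5032.
n = log₂(8.5032) ≈ 3.088 half-lives, so t½ = 82.79/3.088 ≈ 26.81 hours.
From t = 89.3 to t = 150: 314 × (1/2)^((150−89.3)/26.81) ≈ 65.37 MBq.

65 MBq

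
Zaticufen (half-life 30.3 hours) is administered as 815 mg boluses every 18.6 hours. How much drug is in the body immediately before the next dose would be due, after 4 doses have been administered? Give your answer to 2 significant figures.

1300 mg

The 4 doses were given 74.4, 55.8, 37.2, 18.6 hours ago.
Total = 815·(1/2)^(74.4/30.3) + 815·(1/2)^(55.8/30.3) + 815·(1/2)^(37.2/30.3) + 815·(1/2)^(18.6/30.3)
      = 148.59 + 227.4 + 348 + 532.56 ≈ 1256.5 mg.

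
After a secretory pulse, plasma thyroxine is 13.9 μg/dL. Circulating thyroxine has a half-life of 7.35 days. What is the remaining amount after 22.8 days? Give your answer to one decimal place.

1.6 μg/dL

Number of half-lives: n = 22.8/7.35 ≈ 3.102.
Remaining = 13.9 × (1/2)^3.102 = 13.9 × 0.11646 ≈ 1.6189 μg/dL.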